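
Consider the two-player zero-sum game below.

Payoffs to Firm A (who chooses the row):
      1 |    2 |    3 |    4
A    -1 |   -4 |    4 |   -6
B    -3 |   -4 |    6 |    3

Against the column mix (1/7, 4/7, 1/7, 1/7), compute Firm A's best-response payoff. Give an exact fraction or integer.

A: (-1)·(1/7) + (-4)·(4/7) + (4)·(1/7) + (-6)·(1/7) = -19/7.
B: (-3)·(1/7) + (-4)·(4/7) + (6)·(1/7) + (3)·(1/7) = -10/7.
The best pure response is B with expected payoff -10/7.

-10/7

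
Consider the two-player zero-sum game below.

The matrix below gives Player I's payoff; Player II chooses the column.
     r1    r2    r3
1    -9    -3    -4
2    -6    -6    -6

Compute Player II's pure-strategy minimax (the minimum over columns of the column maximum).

The worst case (largest entry) in each column is r1: -6, r2: -3, r3: -4.
The best (smallest) of these is -6.

-6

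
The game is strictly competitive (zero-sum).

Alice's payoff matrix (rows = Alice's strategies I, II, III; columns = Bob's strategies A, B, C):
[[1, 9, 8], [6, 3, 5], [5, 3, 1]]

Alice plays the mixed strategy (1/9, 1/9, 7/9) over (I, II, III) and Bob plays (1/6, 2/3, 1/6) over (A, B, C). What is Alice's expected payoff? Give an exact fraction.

97/27

Against (1/6, 2/3, 1/6), each row's expected payoff is I: 15/2; II: 23/6; III: 3.
Taking the (1/9, 1/9, 7/9)-weighted average: (1/9)·(15/2) + (1/9)·(23/6) + (7/9)·(3) = 97/27.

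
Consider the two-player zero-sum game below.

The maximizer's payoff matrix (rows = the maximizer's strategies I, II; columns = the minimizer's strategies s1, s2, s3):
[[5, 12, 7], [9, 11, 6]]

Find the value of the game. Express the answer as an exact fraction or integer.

33/5

Column s2 is strictly dominated by s3 for the minimizer (it gives the maximizer more in every row).
The remaining 2×2 game on (I, II) × (s1, s3) has no saddle point. Let the maximizer play I with probability p; indifference gives 5p + 9(1−p) = 7p + 6(1−p), so p = 3/5.
Similarly the minimizer's optimal q on s1 is 1/5, and the value is 5·(1/5) + (7)·(4/5) = 33/5.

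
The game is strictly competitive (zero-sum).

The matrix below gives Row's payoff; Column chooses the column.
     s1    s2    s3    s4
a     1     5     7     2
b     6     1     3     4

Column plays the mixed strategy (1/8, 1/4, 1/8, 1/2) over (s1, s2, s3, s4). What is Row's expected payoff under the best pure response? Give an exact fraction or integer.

27/8

a: (1)·(1/8) + (5)·(1/4) + (7)·(1/8) + (2)·(1/2) = 13/4.
b: (6)·(1/8) + (1)·(1/4) + (3)·(1/8) + (4)·(1/2) = 27/8.
The best pure response is b with expected payoff 27/8.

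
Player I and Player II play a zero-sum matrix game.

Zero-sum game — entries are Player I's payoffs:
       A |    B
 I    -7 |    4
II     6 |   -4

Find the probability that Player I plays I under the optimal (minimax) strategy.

Row minima are -7 and -4, so Player I's maximin is -4; column maxima are 6 and 4, so Player II's minimax is 4. These differ, so the equilibrium is in mixed strategies.
Let Player I play I with probability p. Player II is indifferent when −7p + 6(1−p) = 4p − 4(1−p), giving p = 10/21.

10/21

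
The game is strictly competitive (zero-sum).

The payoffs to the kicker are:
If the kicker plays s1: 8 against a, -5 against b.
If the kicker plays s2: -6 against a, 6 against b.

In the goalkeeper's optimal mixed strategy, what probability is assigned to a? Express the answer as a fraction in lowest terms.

Row minima are -5 and -6, so the kicker's maximin is -5; column maxima are 8 and 6, so the goalkeeper's minimax is 6. These differ, so the equilibrium is in mixed strategies.
Let the goalkeeper play a with probability q. The kicker is indifferent when 8q − 5(1−q) = −6q + 6(1−q), giving q = 11/25.

11/25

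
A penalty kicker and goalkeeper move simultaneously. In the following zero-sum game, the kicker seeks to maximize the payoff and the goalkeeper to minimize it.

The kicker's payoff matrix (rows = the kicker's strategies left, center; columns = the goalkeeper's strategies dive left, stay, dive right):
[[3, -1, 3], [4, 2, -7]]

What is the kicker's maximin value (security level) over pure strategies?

-1

The worst-case payoff for each row is left: -1, center: -7.
The best of these is -1.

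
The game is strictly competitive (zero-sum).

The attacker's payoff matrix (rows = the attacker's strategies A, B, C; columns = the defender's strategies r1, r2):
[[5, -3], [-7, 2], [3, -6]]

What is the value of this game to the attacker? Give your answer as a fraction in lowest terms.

-11/17

Row C is strictly dominated by row A, so the attacker never plays it.
The remaining 2×2 game on (A, B) × (r1, r2) has no saddle point. Let the attacker play A with probability p; indifference gives 5p − 7(1−p) = −3p + 2(1−p), so p = 9/17.
Similarly the defender's optimal q on r1 is 5/17, and the value is 5·(5/17) + (-3)·(12/17) = -11/17.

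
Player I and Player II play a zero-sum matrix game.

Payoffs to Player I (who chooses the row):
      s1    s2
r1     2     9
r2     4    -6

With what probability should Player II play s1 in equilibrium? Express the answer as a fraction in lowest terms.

15/17

Row minima are 2 and -6, so Player I's maximin is 2; column maxima are 4 and 9, so Player II's minimax is 4. These differ, so the equilibrium is in mixed strategies.
Let Player II play s1 with probability q. Player I is indifferent when 2q + 9(1−q) = 4q − 6(1−q), giving q = 15/17.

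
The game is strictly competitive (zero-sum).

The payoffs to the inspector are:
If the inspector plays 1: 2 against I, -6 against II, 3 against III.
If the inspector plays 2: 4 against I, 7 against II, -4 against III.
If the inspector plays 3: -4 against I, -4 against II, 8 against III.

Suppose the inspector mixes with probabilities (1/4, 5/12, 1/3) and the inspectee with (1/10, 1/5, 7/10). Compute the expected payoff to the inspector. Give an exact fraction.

Against (1/10, 1/5, 7/10), each row's expected payoff is 1: 11/10; 2: -1; 3: 22/5.
Taking the (1/4, 5/12, 1/3)-weighted average: (1/4)·(11/10) + (5/12)·(-1) + (1/3)·(22/5) = 53/40.

53/40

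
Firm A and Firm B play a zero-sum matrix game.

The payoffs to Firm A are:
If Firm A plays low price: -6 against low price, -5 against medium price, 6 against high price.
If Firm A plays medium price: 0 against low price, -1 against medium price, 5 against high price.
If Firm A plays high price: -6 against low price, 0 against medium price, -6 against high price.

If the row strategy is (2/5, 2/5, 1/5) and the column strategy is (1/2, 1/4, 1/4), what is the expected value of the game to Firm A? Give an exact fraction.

-8/5

Against (1/2, 1/4, 1/4), each row's expected payoff is low price: -11/4; medium price: 1; high price: -9/2.
Taking the (2/5, 2/5, 1/5)-weighted average: (2/5)·(-11/4) + (2/5)·(1) + (1/5)·(-9/2) = -8/5.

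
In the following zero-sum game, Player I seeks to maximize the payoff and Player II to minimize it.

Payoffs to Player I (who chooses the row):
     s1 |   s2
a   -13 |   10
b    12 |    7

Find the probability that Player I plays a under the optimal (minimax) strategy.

5/28

Row minima are -13 and 7, so Player I's maximin is 7; column maxima are 12 and 10, so Player II's minimax is 10. These differ, so the equilibrium is in mixed strategies.
Let Player I play a with probability p. Player II is indifferent when −13p + 12(1−p) = 10p + 7(1−p), giving p = 5/28.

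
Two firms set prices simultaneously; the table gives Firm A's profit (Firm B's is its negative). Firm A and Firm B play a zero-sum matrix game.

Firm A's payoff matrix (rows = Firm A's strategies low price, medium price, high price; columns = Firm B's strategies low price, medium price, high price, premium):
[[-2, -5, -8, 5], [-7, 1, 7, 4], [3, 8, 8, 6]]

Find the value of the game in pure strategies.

Row minima: -8, -7, 3 → Firm A's maximin is 3.
Column maxima: 3, 8, 8, 6 → Firm B's minimax is 3.
They coincide at (high price, low price), so the value is 3.

3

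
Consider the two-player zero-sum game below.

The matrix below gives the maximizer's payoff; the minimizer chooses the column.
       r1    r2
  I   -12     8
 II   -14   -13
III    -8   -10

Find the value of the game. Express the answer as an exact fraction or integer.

-92/11

Row II is strictly dominated by row III, so the maximizer never plays it.
The remaining 2×2 game on (I, III) × (r1, r2) has no saddle point. Let the maximizer play I with probability p; indifference gives −12p − 8(1−p) = 8p − 10(1−p), so p = 1/11.
Similarly the minimizer's optimal q on r1 is 9/11, and the value is -12·(9/11) + (8)·(2/11) = -92/11.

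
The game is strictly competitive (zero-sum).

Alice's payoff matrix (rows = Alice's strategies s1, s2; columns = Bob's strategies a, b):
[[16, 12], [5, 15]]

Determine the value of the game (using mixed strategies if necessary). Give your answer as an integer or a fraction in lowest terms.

Row minima are 12 and 5, so Alice's maximin is 12; column maxima are 16 and 15, so Bob's minimax is 15. These differ, so the equilibrium is in mixed strategies.
Let Alice play s1 with probability p. Bob is indifferent when 16p + 5(1−p) = 12p + 15(1−p), giving p = 5/7.
Let Bob play a with probability q. Alice is indifferent when 16q + 12(1−q) = 5q + 15(1−q), giving q = 3/14.
The value is 16·(3/14) + (12)·(11/14) = 90/7.

90/7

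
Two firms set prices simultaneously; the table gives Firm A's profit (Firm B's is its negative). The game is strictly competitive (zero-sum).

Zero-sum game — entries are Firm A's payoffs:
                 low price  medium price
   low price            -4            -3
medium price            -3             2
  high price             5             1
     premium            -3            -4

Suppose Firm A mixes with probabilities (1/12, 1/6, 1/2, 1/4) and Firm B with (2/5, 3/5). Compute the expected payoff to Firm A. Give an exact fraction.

7/60

Against (2/5, 3/5), each row's expected payoff is low price: -17/5; medium price: 0; high price: 13/5; premium: -18/5.
Taking the (1/12, 1/6, 1/2, 1/4)-weighted average: (1/12)·(-17/5) + (1/6)·(0) + (1/2)·(13/5) + (1/4)·(-18/5) = 7/60.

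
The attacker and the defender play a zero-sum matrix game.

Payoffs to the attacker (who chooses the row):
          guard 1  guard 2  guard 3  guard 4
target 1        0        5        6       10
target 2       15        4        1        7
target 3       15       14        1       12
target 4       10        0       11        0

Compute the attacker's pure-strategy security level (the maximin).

The worst-case payoff for each row is target 1: 0, target 2: 1, target 3: 1, target 4: 0.
The best of these is 1.

1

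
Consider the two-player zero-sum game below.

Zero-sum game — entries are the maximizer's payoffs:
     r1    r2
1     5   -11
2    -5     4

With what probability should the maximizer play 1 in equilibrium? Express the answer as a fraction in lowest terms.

9/25

Row minima are -11 and -5, so the maximizer's maximin is -5; column maxima are 5 and 4, so the minimizer's minimax is 4. These differ, so the equilibrium is in mixed strategies.
Let the maximizer play 1 with probability p. The minimizer is indifferent when 5p − 5(1−p) = −11p + 4(1−p), giving p = 9/25.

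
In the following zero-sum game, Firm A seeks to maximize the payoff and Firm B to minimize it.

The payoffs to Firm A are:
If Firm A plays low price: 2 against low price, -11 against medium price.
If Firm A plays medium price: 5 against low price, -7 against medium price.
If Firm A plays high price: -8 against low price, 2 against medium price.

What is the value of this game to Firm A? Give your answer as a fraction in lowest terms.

-23/11

Row low price is strictly dominated by row medium price, so Firm A never plays it.
The remaining 2×2 game on (medium price, high price) × (low price, medium price) has no saddle point. Let Firm A play medium price with probability p; indifference gives 5p − 8(1−p) = −7p + 2(1−p), so p = 5/11.
Similarly Firm B's optimal q on low price is 9/22, and the value is 5·(9/22) + (-7)·(13/22) = -23/11.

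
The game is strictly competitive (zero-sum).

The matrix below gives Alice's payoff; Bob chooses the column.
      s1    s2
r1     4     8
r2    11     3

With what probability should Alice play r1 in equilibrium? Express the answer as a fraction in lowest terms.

2/3

Row minima are 4 and 3, so Alice's maximin is 4; column maxima are 11 and 8, so Bob's minimax is 8. These differ, so the equilibrium is in mixed strategies.
Let Alice play r1 with probability p. Bob is indifferent when 4p + 11(1−p) = 8p + 3(1−p), giving p = 2/3.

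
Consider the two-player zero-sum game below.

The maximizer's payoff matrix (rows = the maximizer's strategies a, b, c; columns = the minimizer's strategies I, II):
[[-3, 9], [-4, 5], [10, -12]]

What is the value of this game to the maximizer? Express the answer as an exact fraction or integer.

Row b is strictly dominated by row a, so the maximizer never plays it.
The remaining 2×2 game on (a, c) × (I, II) has no saddle point. Let the maximizer play a with probability p; indifference gives −3p + 10(1−p) = 9p − 12(1−p), so p = 11/17.
Similarly the minimizer's optimal q on I is 21/34, and the value is -3·(21/34) + (9)·(13/34) = 27/17.

27/17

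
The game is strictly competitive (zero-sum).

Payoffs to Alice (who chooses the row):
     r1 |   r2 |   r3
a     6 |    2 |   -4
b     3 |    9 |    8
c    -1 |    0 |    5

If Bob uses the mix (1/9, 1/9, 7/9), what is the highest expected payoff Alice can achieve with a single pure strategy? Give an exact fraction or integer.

68/9

a: (6)·(1/9) + (2)·(1/9) + (-4)·(7/9) = -20/9.
b: (3)·(1/9) + (9)·(1/9) + (8)·(7/9) = 68/9.
c: (-1)·(1/9) + (0)·(1/9) + (5)·(7/9) = 34/9.
The best pure response is b with expected payoff 68/9.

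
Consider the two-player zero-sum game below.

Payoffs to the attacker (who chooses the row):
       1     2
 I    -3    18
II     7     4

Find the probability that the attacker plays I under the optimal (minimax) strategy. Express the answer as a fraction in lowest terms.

Row minima are -3 and 4, so the attacker's maximin is 4; column maxima are 7 and 18, so the defender's minimax is 7. These differ, so the equilibrium is in mixed strategies.
Let the attacker play I with probability p. The defender is indifferent when −3p + 7(1−p) = 18p + 4(1−p), giving p = 1/8.

1/8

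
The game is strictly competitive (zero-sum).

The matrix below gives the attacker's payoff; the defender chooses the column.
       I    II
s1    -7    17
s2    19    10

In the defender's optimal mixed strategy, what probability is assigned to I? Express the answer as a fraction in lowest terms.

7/33

Row minima are -7 and 10, so the attacker's maximin is 10; column maxima are 19 and 17, so the defender's minimax is 17. These differ, so the equilibrium is in mixed strategies.
Let the defender play I with probability q. The attacker is indifferent when −7q + 17(1−q) = 19q + 10(1−q), giving q = 7/33.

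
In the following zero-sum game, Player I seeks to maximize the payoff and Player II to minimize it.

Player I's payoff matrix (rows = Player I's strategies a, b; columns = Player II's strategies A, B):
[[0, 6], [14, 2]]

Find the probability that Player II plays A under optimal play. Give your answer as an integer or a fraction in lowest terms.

2/9

Row minima are 0 and 2, so Player I's maximin is 2; column maxima are 14 and 6, so Player II's minimax is 6. These differ, so the equilibrium is in mixed strategies.
Let Player II play A with probability q. Player I is indifferent when 6(1−q) = 14q + 2(1−q), giving q = 2/9.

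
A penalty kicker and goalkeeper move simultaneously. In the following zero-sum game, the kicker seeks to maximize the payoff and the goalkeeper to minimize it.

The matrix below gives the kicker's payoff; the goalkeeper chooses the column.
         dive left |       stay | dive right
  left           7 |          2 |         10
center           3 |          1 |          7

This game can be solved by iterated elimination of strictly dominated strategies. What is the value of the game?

2

Row center is strictly dominated by row left (7>3, 2>1, 10>7); eliminate center.
Column dive right is strictly dominated by dive left for the goalkeeper (7<10); eliminate dive right.
Column dive left is strictly dominated by stay for the goalkeeper (2<7); eliminate dive left.
Only (left, stay) remains, with payoff 2.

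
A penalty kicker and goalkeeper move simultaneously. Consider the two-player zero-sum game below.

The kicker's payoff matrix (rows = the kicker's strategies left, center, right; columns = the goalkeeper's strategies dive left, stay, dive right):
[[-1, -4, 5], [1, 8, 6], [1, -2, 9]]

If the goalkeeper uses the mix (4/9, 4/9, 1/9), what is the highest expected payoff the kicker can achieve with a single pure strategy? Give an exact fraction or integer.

14/3

left: (-1)·(4/9) + (-4)·(4/9) + (5)·(1/9) = -5/3.
center: (1)·(4/9) + (8)·(4/9) + (6)·(1/9) = 14/3.
right: (1)·(4/9) + (-2)·(4/9) + (9)·(1/9) = 5/9.
The best pure response is center with expected payoff 14/3.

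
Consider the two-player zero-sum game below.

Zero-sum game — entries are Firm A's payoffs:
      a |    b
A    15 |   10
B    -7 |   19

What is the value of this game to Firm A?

355/31

Row minima are 10 and -7, so Firm A's maximin is 10; column maxima are 15 and 19, so Firm B's minimax is 15. These differ, so the equilibrium is in mixed strategies.
Let Firm A play A with probability p. Firm B is indifferent when 15p − 7(1−p) = 10p + 19(1−p), giving p = 26/31.
Let Firm B play a with probability q. Firm A is indifferent when 15q + 10(1−q) = −7q + 19(1−q), giving q = 9/31.
The value is 15·(9/31) + (10)·(22/31) = 355/31.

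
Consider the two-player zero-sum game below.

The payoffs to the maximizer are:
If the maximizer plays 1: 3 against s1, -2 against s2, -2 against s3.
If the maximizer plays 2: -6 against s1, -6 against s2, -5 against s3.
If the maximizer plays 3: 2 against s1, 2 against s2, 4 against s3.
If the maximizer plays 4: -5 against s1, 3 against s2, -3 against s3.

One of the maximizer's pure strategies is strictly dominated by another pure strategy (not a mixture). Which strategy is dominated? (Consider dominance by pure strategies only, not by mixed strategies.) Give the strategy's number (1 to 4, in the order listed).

Compare 2 with 1: 3 > -6, -2 > -6, -2 > -5.
So 1 strictly dominates 2 for the maximizer; 2 is strictly dominated.

2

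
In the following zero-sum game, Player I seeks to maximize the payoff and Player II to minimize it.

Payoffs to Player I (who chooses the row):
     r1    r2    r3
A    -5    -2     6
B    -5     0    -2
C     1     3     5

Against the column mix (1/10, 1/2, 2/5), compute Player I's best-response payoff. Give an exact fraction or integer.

A: (-5)·(1/10) + (-2)·(1/2) + (6)·(2/5) = 9/10.
B: (-5)·(1/10) + (0)·(1/2) + (-2)·(2/5) = -13/10.
C: (1)·(1/10) + (3)·(1/2) + (5)·(2/5) = 18/5.
The best pure response is C with expected payoff 18/5.

18/5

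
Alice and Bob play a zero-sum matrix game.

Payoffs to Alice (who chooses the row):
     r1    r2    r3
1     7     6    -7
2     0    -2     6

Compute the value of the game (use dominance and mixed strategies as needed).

22/21

Column r1 is strictly dominated by r2 for Bob (it gives Alice more in every row).
The remaining 2×2 game on (1, 2) × (r2, r3) has no saddle point. Let Alice play 1 with probability p; indifference gives 6p − 2(1−p) = −7p + 6(1−p), so p = 8/21.
Similarly Bob's optimal q on r2 is 13/21, and the value is 6·(13/21) + (-7)·(8/21) = 22/21.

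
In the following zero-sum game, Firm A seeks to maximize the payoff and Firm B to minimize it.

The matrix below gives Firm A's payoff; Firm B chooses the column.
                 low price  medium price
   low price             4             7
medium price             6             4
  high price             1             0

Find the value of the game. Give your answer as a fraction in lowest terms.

Row high price is strictly dominated by row medium price, so Firm A never plays it.
The remaining 2×2 game on (low price, medium price) × (low price, medium price) has no saddle point. Let Firm A play low price with probability p; indifference gives 4p + 6(1−p) = 7p + 4(1−p), so p = 2/5.
Similarly Firm B's optimal q on low price is 3/5, and the value is 4·(3/5) + (7)·(2/5) = 26/5.

26/5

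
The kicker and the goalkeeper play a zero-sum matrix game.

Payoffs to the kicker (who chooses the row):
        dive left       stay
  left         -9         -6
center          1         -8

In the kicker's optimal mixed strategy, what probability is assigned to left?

3/4

Row minima are -9 and -8, so the kicker's maximin is -8; column maxima are 1 and -6, so the goalkeeper's minimax is -6. These differ, so the equilibrium is in mixed strategies.
Let the kicker play left with probability p. The goalkeeper is indifferent when −9p + (1−p) = −6p − 8(1−p), giving p = 3/4.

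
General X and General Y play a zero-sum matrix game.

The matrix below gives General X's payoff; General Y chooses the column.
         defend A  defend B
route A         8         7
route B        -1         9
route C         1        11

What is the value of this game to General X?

81/11

Row route B is strictly dominated by row route C, so General X never plays it.
The remaining 2×2 game on (route A, route C) × (defend A, defend B) has no saddle point. Let General X play route A with probability p; indifference gives 8p + (1−p) = 7p + 11(1−p), so p = 10/11.
Similarly General Y's optimal q on defend A is 4/11, and the value is 8·(4/11) + (7)·(7/11) = 81/11.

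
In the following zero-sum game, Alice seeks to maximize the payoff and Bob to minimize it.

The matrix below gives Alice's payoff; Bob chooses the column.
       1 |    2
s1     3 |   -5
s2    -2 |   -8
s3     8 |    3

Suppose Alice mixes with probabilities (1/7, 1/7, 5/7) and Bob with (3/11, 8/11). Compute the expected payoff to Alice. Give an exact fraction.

139/77

Against (3/11, 8/11), each row's expected payoff is s1: -31/11; s2: -70/11; s3: 48/11.
Taking the (1/7, 1/7, 5/7)-weighted average: (1/7)·(-31/11) + (1/7)·(-70/11) + (5/7)·(48/11) = 139/77.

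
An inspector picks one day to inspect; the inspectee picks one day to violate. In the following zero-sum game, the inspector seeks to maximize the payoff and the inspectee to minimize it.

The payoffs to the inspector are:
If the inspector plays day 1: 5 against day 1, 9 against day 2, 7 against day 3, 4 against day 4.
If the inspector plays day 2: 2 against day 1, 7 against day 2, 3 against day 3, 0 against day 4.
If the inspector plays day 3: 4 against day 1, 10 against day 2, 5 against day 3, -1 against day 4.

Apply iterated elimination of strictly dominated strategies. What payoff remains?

Row day 2 is strictly dominated by row day 1 (5>2, 9>7, 7>3, 4>0); eliminate day 2.
Column day 2 is strictly dominated by day 1 for the inspectee (5<9, 4<10); eliminate day 2.
Column day 1 is strictly dominated by day 4 for the inspectee (4<5, -1<4); eliminate day 1.
Row day 3 is strictly dominated by row day 1 (7>5, 4>-1); eliminate day 3.
Column day 3 is strictly dominated by day 4 for the inspectee (4<7); eliminate day 3.
Only (day 1, day 4) remains, with payoff 4.

4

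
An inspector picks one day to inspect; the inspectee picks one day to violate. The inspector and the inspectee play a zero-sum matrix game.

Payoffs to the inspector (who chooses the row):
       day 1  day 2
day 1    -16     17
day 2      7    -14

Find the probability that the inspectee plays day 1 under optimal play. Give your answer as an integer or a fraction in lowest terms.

31/54

Row minima are -16 and -14, so the inspector's maximin is -14; column maxima are 7 and 17, so the inspectee's minimax is 7. These differ, so the equilibrium is in mixed strategies.
Let the inspectee play day 1 with probability q. The inspector is indifferent when −16q + 17(1−q) = 7q − 14(1−q), giving q = 31/54.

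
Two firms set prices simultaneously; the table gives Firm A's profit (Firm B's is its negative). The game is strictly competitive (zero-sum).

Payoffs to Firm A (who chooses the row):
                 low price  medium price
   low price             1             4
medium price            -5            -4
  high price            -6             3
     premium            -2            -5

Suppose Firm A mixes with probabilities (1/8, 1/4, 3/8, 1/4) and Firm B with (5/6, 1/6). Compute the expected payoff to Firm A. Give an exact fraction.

Against (5/6, 1/6), each row's expected payoff is low price: 3/2; medium price: -29/6; high price: -9/2; premium: -5/2.
Taking the (1/8, 1/4, 3/8, 1/4)-weighted average: (1/8)·(3/2) + (1/4)·(-29/6) + (3/8)·(-9/2) + (1/4)·(-5/2) = -10/3.

-10/3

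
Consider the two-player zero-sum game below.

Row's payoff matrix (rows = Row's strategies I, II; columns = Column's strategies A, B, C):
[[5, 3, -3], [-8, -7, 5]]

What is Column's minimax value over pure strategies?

The worst case (largest entry) in each column is A: 5, B: 3, C: 5.
The best (smallest) of these is 3.

3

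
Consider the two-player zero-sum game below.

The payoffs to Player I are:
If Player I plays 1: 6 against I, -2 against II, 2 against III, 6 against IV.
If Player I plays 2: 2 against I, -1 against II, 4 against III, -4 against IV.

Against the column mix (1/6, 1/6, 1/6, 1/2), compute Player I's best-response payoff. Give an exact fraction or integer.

4

1: (6)·(1/6) + (-2)·(1/6) + (2)·(1/6) + (6)·(1/2) = 4.
2: (2)·(1/6) + (-1)·(1/6) + (4)·(1/6) + (-4)·(1/2) = -7/6.
The best pure response is 1 with expected payoff 4.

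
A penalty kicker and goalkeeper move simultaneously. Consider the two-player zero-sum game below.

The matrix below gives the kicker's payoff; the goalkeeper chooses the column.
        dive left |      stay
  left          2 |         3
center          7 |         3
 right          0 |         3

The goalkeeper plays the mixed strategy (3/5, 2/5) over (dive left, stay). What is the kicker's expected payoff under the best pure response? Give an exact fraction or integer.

27/5

left: (2)·(3/5) + (3)·(2/5) = 12/5.
center: (7)·(3/5) + (3)·(2/5) = 27/5.
right: (0)·(3/5) + (3)·(2/5) = 6/5.
The best pure response is center with expected payoff 27/5.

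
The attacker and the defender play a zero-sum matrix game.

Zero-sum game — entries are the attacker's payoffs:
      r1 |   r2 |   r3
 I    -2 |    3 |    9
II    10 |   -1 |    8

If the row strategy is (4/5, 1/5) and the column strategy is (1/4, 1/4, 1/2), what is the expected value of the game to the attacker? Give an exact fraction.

Against (1/4, 1/4, 1/2), each row's expected payoff is I: 19/4; II: 25/4.
Taking the (4/5, 1/5)-weighted average: (4/5)·(19/4) + (1/5)·(25/4) = 101/20.

101/20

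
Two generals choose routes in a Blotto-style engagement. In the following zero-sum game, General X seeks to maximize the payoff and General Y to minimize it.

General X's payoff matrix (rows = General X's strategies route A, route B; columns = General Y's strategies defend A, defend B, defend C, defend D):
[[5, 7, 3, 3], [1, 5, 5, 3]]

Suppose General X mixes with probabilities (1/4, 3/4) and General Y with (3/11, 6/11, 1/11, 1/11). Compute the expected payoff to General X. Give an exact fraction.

Against (3/11, 6/11, 1/11, 1/11), each row's expected payoff is route A: 63/11; route B: 41/11.
Taking the (1/4, 3/4)-weighted average: (1/4)·(63/11) + (3/4)·(41/11) = 93/22.

93/22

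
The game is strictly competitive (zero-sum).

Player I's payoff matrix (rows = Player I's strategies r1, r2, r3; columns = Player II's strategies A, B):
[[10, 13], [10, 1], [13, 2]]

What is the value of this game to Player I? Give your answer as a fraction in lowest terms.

Row r2 is strictly dominated by row r3, so Player I never plays it.
The remaining 2×2 game on (r1, r3) × (A, B) has no saddle point. Let Player I play r1 with probability p; indifference gives 10p + 13(1−p) = 13p + 2(1−p), so p = 11/14.
Similarly Player II's optimal q on A is 11/14, and the value is 10·(11/14) + (13)·(3/14) = 149/14.

149/14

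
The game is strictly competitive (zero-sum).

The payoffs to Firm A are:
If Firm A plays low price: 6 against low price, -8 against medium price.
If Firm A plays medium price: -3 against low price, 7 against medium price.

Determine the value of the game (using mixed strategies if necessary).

Row minima are -8 and -3, so Firm A's maximin is -3; column maxima are 6 and 7, so Firm B's minimax is 6. These differ, so the equilibrium is in mixed strategies.
Let Firm A play low price with probability p. Firm B is indifferent when 6p − 3(1−p) = −8p + 7(1−p), giving p = 5/12.
Let Firm B play low price with probability q. Firm A is indifferent when 6q − 8(1−q) = −3q + 7(1−q), giving q = 5/8.
The value is 6·(5/8) + (-8)·(3/8) = 3/4.

3/4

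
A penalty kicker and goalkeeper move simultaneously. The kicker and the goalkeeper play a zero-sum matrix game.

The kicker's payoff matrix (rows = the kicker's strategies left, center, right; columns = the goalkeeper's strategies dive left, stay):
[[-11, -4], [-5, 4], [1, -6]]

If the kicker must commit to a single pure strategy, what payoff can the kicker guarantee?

-5

The worst-case payoff for each row is left: -11, center: -5, right: -6.
The best of these is -5.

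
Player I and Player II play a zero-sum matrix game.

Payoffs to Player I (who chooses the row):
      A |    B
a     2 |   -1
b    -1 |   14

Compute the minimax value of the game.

3/2

Row minima are -1 and -1, so Player I's maximin is -1; column maxima are 2 and 14, so Player II's minimax is 2. These differ, so the equilibrium is in mixed strategies.
Let Player I play a with probability p. Player II is indifferent when 2p − (1−p) = −p + 14(1−p), giving p = 5/6.
Let Player II play A with probability q. Player I is indifferent when 2q − (1−q) = −q + 14(1−q), giving q = 5/6.
The value is 2·(5/6) + (-1)·(1/6) = 3/2.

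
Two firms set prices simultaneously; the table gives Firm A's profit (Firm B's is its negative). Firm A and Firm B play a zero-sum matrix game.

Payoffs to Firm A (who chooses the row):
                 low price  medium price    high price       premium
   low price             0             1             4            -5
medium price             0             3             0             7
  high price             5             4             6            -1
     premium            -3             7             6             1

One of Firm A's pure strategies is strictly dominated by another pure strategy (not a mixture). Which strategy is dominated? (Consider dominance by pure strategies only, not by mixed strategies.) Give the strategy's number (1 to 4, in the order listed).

1

Compare low price with high price: 5 > 0, 4 > 1, 6 > 4, -1 > -5.
So high price strictly dominates low price for Firm A; low price is strictly dominated.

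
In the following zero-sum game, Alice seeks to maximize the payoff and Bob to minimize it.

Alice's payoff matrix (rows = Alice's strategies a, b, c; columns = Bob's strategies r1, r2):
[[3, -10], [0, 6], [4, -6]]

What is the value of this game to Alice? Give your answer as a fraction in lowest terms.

3/2

Row a is strictly dominated by row c, so Alice never plays it.
The remaining 2×2 game on (b, c) × (r1, r2) has no saddle point. Let Alice play b with probability p; indifference gives 4(1−p) = 6p − 6(1−p), so p = 5/8.
Similarly Bob's optimal q on r1 is 3/4, and the value is 0·(3/4) + (6)·(1/4) = 3/2.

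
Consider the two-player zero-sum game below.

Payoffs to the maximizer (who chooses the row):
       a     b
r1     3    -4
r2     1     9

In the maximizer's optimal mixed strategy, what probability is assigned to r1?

8/15

Row minima are -4 and 1, so the maximizer's maximin is 1; column maxima are 3 and 9, so the minimizer's minimax is 3. These differ, so the equilibrium is in mixed strategies.
Let the maximizer play r1 with probability p. The minimizer is indifferent when 3p + (1−p) = −4p + 9(1−p), giving p = 8/15.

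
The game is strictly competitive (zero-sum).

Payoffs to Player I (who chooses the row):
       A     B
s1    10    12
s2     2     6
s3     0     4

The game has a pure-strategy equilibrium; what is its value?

Row minima: 10, 2, 0 → Player I's maximin is 10.
Column maxima: 10, 12 → Player II's minimax is 10.
They coincide at (s1, A), so the value is 10.

10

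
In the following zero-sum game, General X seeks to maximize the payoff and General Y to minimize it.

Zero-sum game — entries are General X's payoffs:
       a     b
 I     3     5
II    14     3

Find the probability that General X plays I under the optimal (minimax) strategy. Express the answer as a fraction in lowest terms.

Row minima are 3 and 3, so General X's maximin is 3; column maxima are 14 and 5, so General Y's minimax is 5. These differ, so the equilibrium is in mixed strategies.
Let General X play I with probability p. General Y is indifferent when 3p + 14(1−p) = 5p + 3(1−p), giving p = 11/13.

11/13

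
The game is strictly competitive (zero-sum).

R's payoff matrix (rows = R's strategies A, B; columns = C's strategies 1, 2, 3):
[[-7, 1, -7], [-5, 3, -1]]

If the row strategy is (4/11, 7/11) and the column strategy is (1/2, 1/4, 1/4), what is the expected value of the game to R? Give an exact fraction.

-34/11

Against (1/2, 1/4, 1/4), each row's expected payoff is A: -5; B: -2.
Taking the (4/11, 7/11)-weighted average: (4/11)·(-5) + (7/11)·(-2) = -34/11.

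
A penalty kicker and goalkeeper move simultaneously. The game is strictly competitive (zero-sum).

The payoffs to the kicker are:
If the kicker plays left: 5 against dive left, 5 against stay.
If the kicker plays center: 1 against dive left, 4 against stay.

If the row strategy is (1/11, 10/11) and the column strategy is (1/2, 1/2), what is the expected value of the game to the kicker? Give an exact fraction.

Against (1/2, 1/2), each row's expected payoff is left: 5; center: 5/2.
Taking the (1/11, 10/11)-weighted average: (1/11)·(5) + (10/11)·(5/2) = 30/11.

30/11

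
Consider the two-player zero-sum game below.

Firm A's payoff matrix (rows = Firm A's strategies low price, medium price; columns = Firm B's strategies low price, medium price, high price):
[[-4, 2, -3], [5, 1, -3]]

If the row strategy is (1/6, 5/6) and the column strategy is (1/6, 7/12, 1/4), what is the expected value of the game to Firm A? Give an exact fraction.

37/72

Against (1/6, 7/12, 1/4), each row's expected payoff is low price: -1/4; medium price: 2/3.
Taking the (1/6, 5/6)-weighted average: (1/6)·(-1/4) + (5/6)·(2/3) = 37/72.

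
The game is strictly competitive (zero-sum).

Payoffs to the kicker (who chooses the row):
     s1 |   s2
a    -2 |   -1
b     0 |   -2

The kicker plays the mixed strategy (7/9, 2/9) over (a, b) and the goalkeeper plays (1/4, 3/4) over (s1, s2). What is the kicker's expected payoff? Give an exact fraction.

-47/36

Against (1/4, 3/4), each row's expected payoff is a: -5/4; b: -3/2.
Taking the (7/9, 2/9)-weighted average: (7/9)·(-5/4) + (2/9)·(-3/2) = -47/36.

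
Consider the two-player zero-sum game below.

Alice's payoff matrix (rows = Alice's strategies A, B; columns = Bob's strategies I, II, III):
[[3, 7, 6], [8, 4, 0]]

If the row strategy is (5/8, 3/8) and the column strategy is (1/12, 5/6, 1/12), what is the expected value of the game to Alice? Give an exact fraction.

Against (1/12, 5/6, 1/12), each row's expected payoff is A: 79/12; B: 4.
Taking the (5/8, 3/8)-weighted average: (5/8)·(79/12) + (3/8)·(4) = 539/96.

539/96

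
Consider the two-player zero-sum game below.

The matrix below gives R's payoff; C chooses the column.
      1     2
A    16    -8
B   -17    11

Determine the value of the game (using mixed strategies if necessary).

10/13

Row minima are -8 and -17, so R's maximin is -8; column maxima are 16 and 11, so C's minimax is 11. These differ, so the equilibrium is in mixed strategies.
Let R play A with probability p. C is indifferent when 16p − 17(1−p) = −8p + 11(1−p), giving p = 7/13.
Let C play 1 with probability q. R is indifferent when 16q − 8(1−q) = −17q + 11(1−q), giving q = 19/52.
The value is 16·(19/52) + (-8)·(33/52) = 10/13.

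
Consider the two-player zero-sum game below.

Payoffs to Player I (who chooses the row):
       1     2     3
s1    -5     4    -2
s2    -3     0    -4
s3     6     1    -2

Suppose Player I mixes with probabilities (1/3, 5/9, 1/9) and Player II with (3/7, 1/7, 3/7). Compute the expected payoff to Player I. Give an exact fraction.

Against (3/7, 1/7, 3/7), each row's expected payoff is s1: -17/7; s2: -3; s3: 13/7.
Taking the (1/3, 5/9, 1/9)-weighted average: (1/3)·(-17/7) + (5/9)·(-3) + (1/9)·(13/7) = -143/63.

-143/63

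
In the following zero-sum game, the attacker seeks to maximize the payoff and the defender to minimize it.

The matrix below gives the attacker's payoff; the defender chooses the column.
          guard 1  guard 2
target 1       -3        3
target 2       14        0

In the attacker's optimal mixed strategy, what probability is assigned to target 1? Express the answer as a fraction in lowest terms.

Row minima are -3 and 0, so the attacker's maximin is 0; column maxima are 14 and 3, so the defender's minimax is 3. These differ, so the equilibrium is in mixed strategies.
Let the attacker play target 1 with probability p. The defender is indifferent when −3p + 14(1−p) = 3p, giving p = 7/10.

7/10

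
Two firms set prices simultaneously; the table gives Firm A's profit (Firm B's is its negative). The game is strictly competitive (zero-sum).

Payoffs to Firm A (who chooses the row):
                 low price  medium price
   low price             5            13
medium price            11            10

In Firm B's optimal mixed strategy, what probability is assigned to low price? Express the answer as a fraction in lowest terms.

Row minima are 5 and 10, so Firm A's maximin is 10; column maxima are 11 and 13, so Firm B's minimax is 11. These differ, so the equilibrium is in mixed strategies.
Let Firm B play low price with probability q. Firm A is indifferent when 5q + 13(1−q) = 11q + 10(1−q), giving q = 1/3.

1/3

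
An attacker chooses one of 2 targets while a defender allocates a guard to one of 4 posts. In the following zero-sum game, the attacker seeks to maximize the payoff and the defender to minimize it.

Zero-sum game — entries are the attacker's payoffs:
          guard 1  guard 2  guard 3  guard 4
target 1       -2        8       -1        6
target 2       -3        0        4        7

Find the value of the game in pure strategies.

Row minima: -2, -3 → the attacker's maximin is -2.
Column maxima: -2, 8, 4, 7 → the defender's minimax is -2.
They coincide at (target 1, guard 1), so the value is -2.

-2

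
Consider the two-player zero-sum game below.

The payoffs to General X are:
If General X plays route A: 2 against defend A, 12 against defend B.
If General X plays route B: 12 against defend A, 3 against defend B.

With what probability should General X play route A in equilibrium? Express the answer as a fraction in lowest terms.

9/19

Row minima are 2 and 3, so General X's maximin is 3; column maxima are 12 and 12, so General Y's minimax is 12. These differ, so the equilibrium is in mixed strategies.
Let General X play route A with probability p. General Y is indifferent when 2p + 12(1−p) = 12p + 3(1−p), giving p = 9/19.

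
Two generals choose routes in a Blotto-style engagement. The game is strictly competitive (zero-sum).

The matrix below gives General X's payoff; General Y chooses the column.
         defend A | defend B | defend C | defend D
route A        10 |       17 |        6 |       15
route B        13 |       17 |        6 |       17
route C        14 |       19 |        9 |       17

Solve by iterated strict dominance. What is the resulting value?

Row route A is strictly dominated by row route C (14>10, 19>17, 9>6, 17>15); eliminate route A.
Column defend B is strictly dominated by defend A for General Y (13<17, 14<19); eliminate defend B.
Column defend D is strictly dominated by defend A for General Y (13<17, 14<17); eliminate defend D.
Row route B is strictly dominated by row route C (14>13, 9>6); eliminate route B.
Column defend A is strictly dominated by defend C for General Y (9<14); eliminate defend A.
Only (route C, defend C) remains, with payoff 9.

9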